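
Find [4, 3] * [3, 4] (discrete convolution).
y[0] = 4×3 = 12; y[1] = 4×4 + 3×3 = 25; y[2] = 3×4 = 12

[12, 25, 12]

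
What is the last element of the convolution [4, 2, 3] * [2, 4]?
Use y[k] = Σ_i a[i]·b[k-i] at k=3. y[3] = 3×4 = 12

12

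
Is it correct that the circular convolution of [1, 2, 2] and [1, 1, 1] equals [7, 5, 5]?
Recompute circular convolution of [1, 2, 2] and [1, 1, 1]: y[0] = 1×1 + 2×1 + 2×1 = 5; y[1] = 1×1 + 2×1 + 2×1 = 5; y[2] = 1×1 + 2×1 + 2×1 = 5 → [5, 5, 5]. Compare to given [7, 5, 5]: they differ at index 0: given 7, correct 5, so answer: No

No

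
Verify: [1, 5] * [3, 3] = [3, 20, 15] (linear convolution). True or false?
Recompute linear convolution of [1, 5] and [3, 3]: y[0] = 1×3 = 3; y[1] = 1×3 + 5×3 = 18; y[2] = 5×3 = 15 → [3, 18, 15]. Compare to given [3, 20, 15]: they differ at index 1: given 20, correct 18, so answer: No

No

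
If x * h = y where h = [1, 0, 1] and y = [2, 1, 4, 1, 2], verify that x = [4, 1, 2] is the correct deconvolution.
Forward-compute [4, 1, 2] * [1, 0, 1]: y[0] = 4×1 = 4; y[1] = 4×0 + 1×1 = 1; y[2] = 4×1 + 1×0 + 2×1 = 6; y[3] = 1×1 + 2×0 = 1; y[4] = 2×1 = 2 → [4, 1, 6, 1, 2]. Does not match given y = [2, 1, 4, 1, 2].

Not verified. [4, 1, 2] * [1, 0, 1] = [4, 1, 6, 1, 2], which differs from [2, 1, 4, 1, 2] at index 0.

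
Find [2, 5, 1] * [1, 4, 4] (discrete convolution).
y[0] = 2×1 = 2; y[1] = 2×4 + 5×1 = 13; y[2] = 2×4 + 5×4 + 1×1 = 29; y[3] = 5×4 + 1×4 = 24; y[4] = 1×4 = 4

[2, 13, 29, 24, 4]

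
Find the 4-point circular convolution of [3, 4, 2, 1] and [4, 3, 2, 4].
Use y[k] = Σ_j f[j]·g[(k-j) mod 4]. y[0] = 3×4 + 4×4 + 2×2 + 1×3 = 35; y[1] = 3×3 + 4×4 + 2×4 + 1×2 = 35; y[2] = 3×2 + 4×3 + 2×4 + 1×4 = 30; y[3] = 3×4 + 4×2 + 2×3 + 1×4 = 30. Result: [35, 35, 30, 30]

[35, 35, 30, 30]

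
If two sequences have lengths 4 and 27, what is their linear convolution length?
Linear/full convolution length: m + n - 1 = 4 + 27 - 1 = 30

30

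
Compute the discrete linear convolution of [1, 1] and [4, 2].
y[0] = 1×4 = 4; y[1] = 1×2 + 1×4 = 6; y[2] = 1×2 = 2

[4, 6, 2]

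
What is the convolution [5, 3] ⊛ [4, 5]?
y[0] = 5×4 = 20; y[1] = 5×5 + 3×4 = 37; y[2] = 3×5 = 15

[20, 37, 15]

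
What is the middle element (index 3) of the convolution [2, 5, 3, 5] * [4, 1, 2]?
Use y[k] = Σ_i a[i]·b[k-i] at k=3. y[3] = 5×2 + 3×1 + 5×4 = 33

33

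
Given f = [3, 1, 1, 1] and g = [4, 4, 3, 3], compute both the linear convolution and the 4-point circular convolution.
Linear: y_lin[0] = 3×4 = 12; y_lin[1] = 3×4 + 1×4 = 16; y_lin[2] = 3×3 + 1×4 + 1×4 = 17; y_lin[3] = 3×3 + 1×3 + 1×4 + 1×4 = 20; y_lin[4] = 1×3 + 1×3 + 1×4 = 10; y_lin[5] = 1×3 + 1×3 = 6; y_lin[6] = 1×3 = 3 → [12, 16, 17, 20, 10, 6, 3]. Circular (length 4): y[0] = 3×4 + 1×3 + 1×3 + 1×4 = 22; y[1] = 3×4 + 1×4 + 1×3 + 1×3 = 22; y[2] = 3×3 + 1×4 + 1×4 + 1×3 = 20; y[3] = 3×3 + 1×3 + 1×4 + 1×4 = 20 → [22, 22, 20, 20]

Linear: [12, 16, 17, 20, 10, 6, 3], Circular: [22, 22, 20, 20]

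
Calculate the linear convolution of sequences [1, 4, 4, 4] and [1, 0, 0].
y[0] = 1×1 = 1; y[1] = 1×0 + 4×1 = 4; y[2] = 1×0 + 4×0 + 4×1 = 4; y[3] = 4×0 + 4×0 + 4×1 = 4; y[4] = 4×0 + 4×0 = 0; y[5] = 4×0 = 0

[1, 4, 4, 4, 0, 0]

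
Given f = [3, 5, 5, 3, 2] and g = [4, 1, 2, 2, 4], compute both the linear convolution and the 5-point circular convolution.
Linear: y_lin[0] = 3×4 = 12; y_lin[1] = 3×1 + 5×4 = 23; y_lin[2] = 3×2 + 5×1 + 5×4 = 31; y_lin[3] = 3×2 + 5×2 + 5×1 + 3×4 = 33; y_lin[4] = 3×4 + 5×2 + 5×2 + 3×1 + 2×4 = 43; y_lin[5] = 5×4 + 5×2 + 3×2 + 2×1 = 38; y_lin[6] = 5×4 + 3×2 + 2×2 = 30; y_lin[7] = 3×4 + 2×2 = 16; y_lin[8] = 2×4 = 8 → [12, 23, 31, 33, 43, 38, 30, 16, 8]. Circular (length 5): y[0] = 3×4 + 5×4 + 5×2 + 3×2 + 2×1 = 50; y[1] = 3×1 + 5×4 + 5×4 + 3×2 + 2×2 = 53; y[2] = 3×2 + 5×1 + 5×4 + 3×4 + 2×2 = 47; y[3] = 3×2 + 5×2 + 5×1 + 3×4 + 2×4 = 41; y[4] = 3×4 + 5×2 + 5×2 + 3×1 + 2×4 = 43 → [50, 53, 47, 41, 43]

Linear: [12, 23, 31, 33, 43, 38, 30, 16, 8], Circular: [50, 53, 47, 41, 43]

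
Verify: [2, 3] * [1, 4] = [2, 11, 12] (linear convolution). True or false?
Recompute linear convolution of [2, 3] and [1, 4]: y[0] = 2×1 = 2; y[1] = 2×4 + 3×1 = 11; y[2] = 3×4 = 12 → [2, 11, 12]. Given [2, 11, 12] matches, so answer: Yes

Yes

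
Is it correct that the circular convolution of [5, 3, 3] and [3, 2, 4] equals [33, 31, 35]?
Recompute circular convolution of [5, 3, 3] and [3, 2, 4]: y[0] = 5×3 + 3×4 + 3×2 = 33; y[1] = 5×2 + 3×3 + 3×4 = 31; y[2] = 5×4 + 3×2 + 3×3 = 35 → [33, 31, 35]. Given [33, 31, 35] matches, so answer: Yes

Yes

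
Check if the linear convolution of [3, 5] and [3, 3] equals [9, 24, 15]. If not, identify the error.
Recompute linear convolution of [3, 5] and [3, 3]: y[0] = 3×3 = 9; y[1] = 3×3 + 5×3 = 24; y[2] = 5×3 = 15 → [9, 24, 15]. Given [9, 24, 15] matches, so answer: Yes

Yes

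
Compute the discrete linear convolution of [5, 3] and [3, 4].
y[0] = 5×3 = 15; y[1] = 5×4 + 3×3 = 29; y[2] = 3×4 = 12

[15, 29, 12]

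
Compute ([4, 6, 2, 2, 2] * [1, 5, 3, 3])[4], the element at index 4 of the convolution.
Use y[k] = Σ_i a[i]·b[k-i] at k=4. y[4] = 6×3 + 2×3 + 2×5 + 2×1 = 36

36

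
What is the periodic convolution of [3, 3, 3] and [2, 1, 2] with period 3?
Use y[k] = Σ_j x[j]·h[(k-j) mod 3]. y[0] = 3×2 + 3×2 + 3×1 = 15; y[1] = 3×1 + 3×2 + 3×2 = 15; y[2] = 3×2 + 3×1 + 3×2 = 15. Result: [15, 15, 15]

[15, 15, 15]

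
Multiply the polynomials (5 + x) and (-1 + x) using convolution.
Ascending coefficients: a = [5, 1], b = [-1, 1]. c[0] = 5×-1 = -5; c[1] = 5×1 + 1×-1 = 4; c[2] = 1×1 = 1. Result coefficients: [-5, 4, 1] → -5 + 4x + x^2

-5 + 4x + x^2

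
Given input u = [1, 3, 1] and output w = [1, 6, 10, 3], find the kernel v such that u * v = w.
Output length 4 = len(u) + len(v) - 1 ⇒ len(v) = 2. Solve v forward using v[k] = (w[k] - Σ_{i≥1} u[i]·v[k-i]) / u[0]: v[0] = w[0] / u[0] = 1 / 1 = 1; v[1] = (w[1] - 3×1) / u[0] = (6 - 3×1) / 1 = 3. So v = [1, 3]. Forward-check [1, 3, 1] * [1, 3]: w[0] = 1×1 = 1; w[1] = 1×3 + 3×1 = 6; w[2] = 3×3 + 1×1 = 10; w[3] = 1×3 = 3 → [1, 6, 10, 3] ✓

[1, 3]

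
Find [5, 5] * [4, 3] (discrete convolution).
y[0] = 5×4 = 20; y[1] = 5×3 + 5×4 = 35; y[2] = 5×3 = 15

[20, 35, 15]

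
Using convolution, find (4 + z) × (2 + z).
Ascending coefficients: a = [4, 1], b = [2, 1]. c[0] = 4×2 = 8; c[1] = 4×1 + 1×2 = 6; c[2] = 1×1 = 1. Result coefficients: [8, 6, 1] → 8 + 6z + z^2

8 + 6z + z^2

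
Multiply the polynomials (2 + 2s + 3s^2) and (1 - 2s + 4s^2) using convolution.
Ascending coefficients: a = [2, 2, 3], b = [1, -2, 4]. c[0] = 2×1 = 2; c[1] = 2×-2 + 2×1 = -2; c[2] = 2×4 + 2×-2 + 3×1 = 7; c[3] = 2×4 + 3×-2 = 2; c[4] = 3×4 = 12. Result coefficients: [2, -2, 7, 2, 12] → 2 - 2s + 7s^2 + 2s^3 + 12s^4

2 - 2s + 7s^2 + 2s^3 + 12s^4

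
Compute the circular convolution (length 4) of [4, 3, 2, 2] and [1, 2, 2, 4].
Use y[k] = Σ_j f[j]·g[(k-j) mod 4]. y[0] = 4×1 + 3×4 + 2×2 + 2×2 = 24; y[1] = 4×2 + 3×1 + 2×4 + 2×2 = 23; y[2] = 4×2 + 3×2 + 2×1 + 2×4 = 24; y[3] = 4×4 + 3×2 + 2×2 + 2×1 = 28. Result: [24, 23, 24, 28]

[24, 23, 24, 28]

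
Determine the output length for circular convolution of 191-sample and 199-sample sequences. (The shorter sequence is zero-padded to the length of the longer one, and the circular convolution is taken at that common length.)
Circular convolution (zero-padding the shorter input) has length max(m, n) = max(191, 199) = 199

199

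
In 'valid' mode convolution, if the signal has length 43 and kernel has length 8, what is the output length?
'Valid' mode counts only positions where the kernel fully overlaps the signal: m - n + 1 = 43 - 8 + 1 = 36

36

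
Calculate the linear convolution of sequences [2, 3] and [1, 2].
y[0] = 2×1 = 2; y[1] = 2×2 + 3×1 = 7; y[2] = 3×2 = 6

[2, 7, 6]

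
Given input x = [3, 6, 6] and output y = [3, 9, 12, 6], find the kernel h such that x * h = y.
Output length 4 = len(x) + len(h) - 1 ⇒ len(h) = 2. Solve h forward using h[k] = (y[k] - Σ_{i≥1} x[i]·h[k-i]) / x[0]: h[0] = y[0] / x[0] = 3 / 3 = 1; h[1] = (y[1] - 6×1) / x[0] = (9 - 6×1) / 3 = 1. So h = [1, 1]. Forward-check [3, 6, 6] * [1, 1]: y[0] = 3×1 = 3; y[1] = 3×1 + 6×1 = 9; y[2] = 6×1 + 6×1 = 12; y[3] = 6×1 = 6 → [3, 9, 12, 6] ✓

[1, 1]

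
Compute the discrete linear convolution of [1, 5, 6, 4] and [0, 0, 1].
y[0] = 1×0 = 0; y[1] = 1×0 + 5×0 = 0; y[2] = 1×1 + 5×0 + 6×0 = 1; y[3] = 5×1 + 6×0 + 4×0 = 5; y[4] = 6×1 + 4×0 = 6; y[5] = 4×1 = 4

[0, 0, 1, 5, 6, 4]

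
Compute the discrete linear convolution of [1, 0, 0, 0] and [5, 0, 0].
y[0] = 1×5 = 5; y[1] = 1×0 + 0×5 = 0; y[2] = 1×0 + 0×0 + 0×5 = 0; y[3] = 0×0 + 0×0 + 0×5 = 0; y[4] = 0×0 + 0×0 = 0; y[5] = 0×0 = 0

[5, 0, 0, 0, 0, 0]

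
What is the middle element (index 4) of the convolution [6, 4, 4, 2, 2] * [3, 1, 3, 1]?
Use y[k] = Σ_i a[i]·b[k-i] at k=4. y[4] = 4×1 + 4×3 + 2×1 + 2×3 = 24

24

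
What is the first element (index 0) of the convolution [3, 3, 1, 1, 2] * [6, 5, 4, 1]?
Use y[k] = Σ_i a[i]·b[k-i] at k=0. y[0] = 3×6 = 18

18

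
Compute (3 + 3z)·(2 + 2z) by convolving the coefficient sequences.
Ascending coefficients: a = [3, 3], b = [2, 2]. c[0] = 3×2 = 6; c[1] = 3×2 + 3×2 = 12; c[2] = 3×2 = 6. Result coefficients: [6, 12, 6] → 6 + 12z + 6z^2

6 + 12z + 6z^2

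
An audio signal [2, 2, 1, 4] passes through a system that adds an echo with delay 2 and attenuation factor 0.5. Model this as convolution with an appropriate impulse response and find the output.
Direct-path + delayed-attenuated-path model → impulse response h = [1, 0, 0.5] (1 at lag 0, 0.5 at lag 2). Output y[n] = x[n] + 0.5·x[n - 2] (with x[n] = 0 outside 0..3): y[0] = 2 + 0.5×0 = 2; y[1] = 2 + 0.5×0 = 2; y[2] = 1 + 0.5×2 = 2.0; y[3] = 4 + 0.5×2 = 5.0; y[4] = 0 + 0.5×1 = 0.5; y[5] = 0 + 0.5×4 = 2.0. So y = [2, 2, 2.0, 5.0, 0.5, 2.0]

[2, 2, 2.0, 5.0, 0.5, 2.0]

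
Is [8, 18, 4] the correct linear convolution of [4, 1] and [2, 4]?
Recompute linear convolution of [4, 1] and [2, 4]: y[0] = 4×2 = 8; y[1] = 4×4 + 1×2 = 18; y[2] = 1×4 = 4 → [8, 18, 4]. Given [8, 18, 4] matches, so answer: Yes

Yes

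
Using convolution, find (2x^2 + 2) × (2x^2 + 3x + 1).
Ascending coefficients: a = [2, 0, 2], b = [1, 3, 2]. c[0] = 2×1 = 2; c[1] = 2×3 + 0×1 = 6; c[2] = 2×2 + 0×3 + 2×1 = 6; c[3] = 0×2 + 2×3 = 6; c[4] = 2×2 = 4. Result coefficients: [2, 6, 6, 6, 4] → 4x^4 + 6x^3 + 6x^2 + 6x + 2

4x^4 + 6x^3 + 6x^2 + 6x + 2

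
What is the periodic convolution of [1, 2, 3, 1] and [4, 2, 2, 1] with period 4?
Use y[k] = Σ_j a[j]·b[(k-j) mod 4]. y[0] = 1×4 + 2×1 + 3×2 + 1×2 = 14; y[1] = 1×2 + 2×4 + 3×1 + 1×2 = 15; y[2] = 1×2 + 2×2 + 3×4 + 1×1 = 19; y[3] = 1×1 + 2×2 + 3×2 + 1×4 = 15. Result: [14, 15, 19, 15]

[14, 15, 19, 15]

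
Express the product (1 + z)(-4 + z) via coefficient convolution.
Ascending coefficients: a = [1, 1], b = [-4, 1]. c[0] = 1×-4 = -4; c[1] = 1×1 + 1×-4 = -3; c[2] = 1×1 = 1. Result coefficients: [-4, -3, 1] → -4 - 3z + z^2

-4 - 3z + z^2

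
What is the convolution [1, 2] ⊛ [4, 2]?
y[0] = 1×4 = 4; y[1] = 1×2 + 2×4 = 10; y[2] = 2×2 = 4

[4, 10, 4]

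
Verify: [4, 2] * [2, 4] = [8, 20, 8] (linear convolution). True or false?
Recompute linear convolution of [4, 2] and [2, 4]: y[0] = 4×2 = 8; y[1] = 4×4 + 2×2 = 20; y[2] = 2×4 = 8 → [8, 20, 8]. Given [8, 20, 8] matches, so answer: Yes

Yes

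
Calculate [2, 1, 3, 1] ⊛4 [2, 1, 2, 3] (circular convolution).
Use y[k] = Σ_j a[j]·b[(k-j) mod 4]. y[0] = 2×2 + 1×3 + 3×2 + 1×1 = 14; y[1] = 2×1 + 1×2 + 3×3 + 1×2 = 15; y[2] = 2×2 + 1×1 + 3×2 + 1×3 = 14; y[3] = 2×3 + 1×2 + 3×1 + 1×2 = 13. Result: [14, 15, 14, 13]

[14, 15, 14, 13]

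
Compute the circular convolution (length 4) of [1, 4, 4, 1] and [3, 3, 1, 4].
Use y[k] = Σ_j s[j]·t[(k-j) mod 4]. y[0] = 1×3 + 4×4 + 4×1 + 1×3 = 26; y[1] = 1×3 + 4×3 + 4×4 + 1×1 = 32; y[2] = 1×1 + 4×3 + 4×3 + 1×4 = 29; y[3] = 1×4 + 4×1 + 4×3 + 1×3 = 23. Result: [26, 32, 29, 23]

[26, 32, 29, 23]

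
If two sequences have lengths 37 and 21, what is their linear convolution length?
Linear/full convolution length: m + n - 1 = 37 + 21 - 1 = 57

57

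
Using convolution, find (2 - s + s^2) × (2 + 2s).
Ascending coefficients: a = [2, -1, 1], b = [2, 2]. c[0] = 2×2 = 4; c[1] = 2×2 + -1×2 = 2; c[2] = -1×2 + 1×2 = 0; c[3] = 1×2 = 2. Result coefficients: [4, 2, 0, 2] → 4 + 2s + 2s^3

4 + 2s + 2s^3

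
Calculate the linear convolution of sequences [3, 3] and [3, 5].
y[0] = 3×3 = 9; y[1] = 3×5 + 3×3 = 24; y[2] = 3×5 = 15

[9, 24, 15]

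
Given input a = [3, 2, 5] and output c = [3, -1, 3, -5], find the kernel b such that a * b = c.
Output length 4 = len(a) + len(b) - 1 ⇒ len(b) = 2. Solve b forward using b[k] = (c[k] - Σ_{i≥1} a[i]·b[k-i]) / a[0]: b[0] = c[0] / a[0] = 3 / 3 = 1; b[1] = (c[1] - 2×1) / a[0] = (-1 - 2×1) / 3 = -1. So b = [1, -1]. Forward-check [3, 2, 5] * [1, -1]: c[0] = 3×1 = 3; c[1] = 3×-1 + 2×1 = -1; c[2] = 2×-1 + 5×1 = 3; c[3] = 5×-1 = -5 → [3, -1, 3, -5] ✓

[1, -1]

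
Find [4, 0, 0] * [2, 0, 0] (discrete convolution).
y[0] = 4×2 = 8; y[1] = 4×0 + 0×2 = 0; y[2] = 4×0 + 0×0 + 0×2 = 0; y[3] = 0×0 + 0×0 = 0; y[4] = 0×0 = 0

[8, 0, 0, 0, 0]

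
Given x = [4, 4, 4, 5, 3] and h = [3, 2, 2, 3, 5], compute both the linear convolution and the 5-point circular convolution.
Linear: y_lin[0] = 4×3 = 12; y_lin[1] = 4×2 + 4×3 = 20; y_lin[2] = 4×2 + 4×2 + 4×3 = 28; y_lin[3] = 4×3 + 4×2 + 4×2 + 5×3 = 43; y_lin[4] = 4×5 + 4×3 + 4×2 + 5×2 + 3×3 = 59; y_lin[5] = 4×5 + 4×3 + 5×2 + 3×2 = 48; y_lin[6] = 4×5 + 5×3 + 3×2 = 41; y_lin[7] = 5×5 + 3×3 = 34; y_lin[8] = 3×5 = 15 → [12, 20, 28, 43, 59, 48, 41, 34, 15]. Circular (length 5): y[0] = 4×3 + 4×5 + 4×3 + 5×2 + 3×2 = 60; y[1] = 4×2 + 4×3 + 4×5 + 5×3 + 3×2 = 61; y[2] = 4×2 + 4×2 + 4×3 + 5×5 + 3×3 = 62; y[3] = 4×3 + 4×2 + 4×2 + 5×3 + 3×5 = 58; y[4] = 4×5 + 4×3 + 4×2 + 5×2 + 3×3 = 59 → [60, 61, 62, 58, 59]

Linear: [12, 20, 28, 43, 59, 48, 41, 34, 15], Circular: [60, 61, 62, 58, 59]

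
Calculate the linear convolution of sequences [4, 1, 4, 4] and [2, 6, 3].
y[0] = 4×2 = 8; y[1] = 4×6 + 1×2 = 26; y[2] = 4×3 + 1×6 + 4×2 = 26; y[3] = 1×3 + 4×6 + 4×2 = 35; y[4] = 4×3 + 4×6 = 36; y[5] = 4×3 = 12

[8, 26, 26, 35, 36, 12]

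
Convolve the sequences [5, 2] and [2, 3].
y[0] = 5×2 = 10; y[1] = 5×3 + 2×2 = 19; y[2] = 2×3 = 6

[10, 19, 6]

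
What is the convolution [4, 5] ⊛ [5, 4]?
y[0] = 4×5 = 20; y[1] = 4×4 + 5×5 = 41; y[2] = 5×4 = 20

[20, 41, 20]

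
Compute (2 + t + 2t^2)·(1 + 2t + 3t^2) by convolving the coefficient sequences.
Ascending coefficients: a = [2, 1, 2], b = [1, 2, 3]. c[0] = 2×1 = 2; c[1] = 2×2 + 1×1 = 5; c[2] = 2×3 + 1×2 + 2×1 = 10; c[3] = 1×3 + 2×2 = 7; c[4] = 2×3 = 6. Result coefficients: [2, 5, 10, 7, 6] → 2 + 5t + 10t^2 + 7t^3 + 6t^4

2 + 5t + 10t^2 + 7t^3 + 6t^4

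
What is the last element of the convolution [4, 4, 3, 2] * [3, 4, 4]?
Use y[k] = Σ_i a[i]·b[k-i] at k=5. y[5] = 2×4 = 8

8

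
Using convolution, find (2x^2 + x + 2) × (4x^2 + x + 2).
Ascending coefficients: a = [2, 1, 2], b = [2, 1, 4]. c[0] = 2×2 = 4; c[1] = 2×1 + 1×2 = 4; c[2] = 2×4 + 1×1 + 2×2 = 13; c[3] = 1×4 + 2×1 = 6; c[4] = 2×4 = 8. Result coefficients: [4, 4, 13, 6, 8] → 8x^4 + 6x^3 + 13x^2 + 4x + 4

8x^4 + 6x^3 + 13x^2 + 4x + 4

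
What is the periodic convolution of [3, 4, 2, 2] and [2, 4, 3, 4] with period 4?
Use y[k] = Σ_j x[j]·h[(k-j) mod 4]. y[0] = 3×2 + 4×4 + 2×3 + 2×4 = 36; y[1] = 3×4 + 4×2 + 2×4 + 2×3 = 34; y[2] = 3×3 + 4×4 + 2×2 + 2×4 = 37; y[3] = 3×4 + 4×3 + 2×4 + 2×2 = 36. Result: [36, 34, 37, 36]

[36, 34, 37, 36]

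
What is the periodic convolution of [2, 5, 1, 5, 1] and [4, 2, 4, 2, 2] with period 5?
Use y[k] = Σ_j x[j]·h[(k-j) mod 5]. y[0] = 2×4 + 5×2 + 1×2 + 5×4 + 1×2 = 42; y[1] = 2×2 + 5×4 + 1×2 + 5×2 + 1×4 = 40; y[2] = 2×4 + 5×2 + 1×4 + 5×2 + 1×2 = 34; y[3] = 2×2 + 5×4 + 1×2 + 5×4 + 1×2 = 48; y[4] = 2×2 + 5×2 + 1×4 + 5×2 + 1×4 = 32. Result: [42, 40, 34, 48, 32]

[42, 40, 34, 48, 32]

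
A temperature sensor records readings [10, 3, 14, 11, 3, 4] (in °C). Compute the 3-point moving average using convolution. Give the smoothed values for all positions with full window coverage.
3-point moving average kernel = [1, 1, 1]. Apply in 'valid' mode (full window coverage): avg[0] = (10 + 3 + 14) / 3 = 9.0; avg[1] = (3 + 14 + 11) / 3 = 9.33; avg[2] = (14 + 11 + 3) / 3 = 9.33; avg[3] = (11 + 3 + 4) / 3 = 6.0. Smoothed values: [9.0, 9.33, 9.33, 6.0]

[9.0, 9.33, 9.33, 6.0]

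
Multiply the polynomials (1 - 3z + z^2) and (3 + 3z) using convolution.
Ascending coefficients: a = [1, -3, 1], b = [3, 3]. c[0] = 1×3 = 3; c[1] = 1×3 + -3×3 = -6; c[2] = -3×3 + 1×3 = -6; c[3] = 1×3 = 3. Result coefficients: [3, -6, -6, 3] → 3 - 6z - 6z^2 + 3z^3

3 - 6z - 6z^2 + 3z^3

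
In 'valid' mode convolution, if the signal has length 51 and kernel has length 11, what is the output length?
'Valid' mode counts only positions where the kernel fully overlaps the signal: m - n + 1 = 51 - 11 + 1 = 41

41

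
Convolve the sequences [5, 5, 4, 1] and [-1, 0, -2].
y[0] = 5×-1 = -5; y[1] = 5×0 + 5×-1 = -5; y[2] = 5×-2 + 5×0 + 4×-1 = -14; y[3] = 5×-2 + 4×0 + 1×-1 = -11; y[4] = 4×-2 + 1×0 = -8; y[5] = 1×-2 = -2

[-5, -5, -14, -11, -8, -2]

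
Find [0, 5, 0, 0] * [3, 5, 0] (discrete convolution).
y[0] = 0×3 = 0; y[1] = 0×5 + 5×3 = 15; y[2] = 0×0 + 5×5 + 0×3 = 25; y[3] = 5×0 + 0×5 + 0×3 = 0; y[4] = 0×0 + 0×5 = 0; y[5] = 0×0 = 0

[0, 15, 25, 0, 0, 0]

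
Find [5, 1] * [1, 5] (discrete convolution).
y[0] = 5×1 = 5; y[1] = 5×5 + 1×1 = 26; y[2] = 1×5 = 5

[5, 26, 5]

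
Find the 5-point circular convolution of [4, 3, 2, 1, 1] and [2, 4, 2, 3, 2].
Use y[k] = Σ_j u[j]·v[(k-j) mod 5]. y[0] = 4×2 + 3×2 + 2×3 + 1×2 + 1×4 = 26; y[1] = 4×4 + 3×2 + 2×2 + 1×3 + 1×2 = 31; y[2] = 4×2 + 3×4 + 2×2 + 1×2 + 1×3 = 29; y[3] = 4×3 + 3×2 + 2×4 + 1×2 + 1×2 = 30; y[4] = 4×2 + 3×3 + 2×2 + 1×4 + 1×2 = 27. Result: [26, 31, 29, 30, 27]

[26, 31, 29, 30, 27]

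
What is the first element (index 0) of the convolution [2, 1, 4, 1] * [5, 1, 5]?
Use y[k] = Σ_i a[i]·b[k-i] at k=0. y[0] = 2×5 = 10

10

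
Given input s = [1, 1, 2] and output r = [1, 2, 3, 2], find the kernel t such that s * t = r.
Output length 4 = len(s) + len(t) - 1 ⇒ len(t) = 2. Solve t forward using t[k] = (r[k] - Σ_{i≥1} s[i]·t[k-i]) / s[0]: t[0] = r[0] / s[0] = 1 / 1 = 1; t[1] = (r[1] - 1×1) / s[0] = (2 - 1×1) / 1 = 1. So t = [1, 1]. Forward-check [1, 1, 2] * [1, 1]: r[0] = 1×1 = 1; r[1] = 1×1 + 1×1 = 2; r[2] = 1×1 + 2×1 = 3; r[3] = 2×1 = 2 → [1, 2, 3, 2] ✓

[1, 1]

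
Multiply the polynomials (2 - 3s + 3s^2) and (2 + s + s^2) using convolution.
Ascending coefficients: a = [2, -3, 3], b = [2, 1, 1]. c[0] = 2×2 = 4; c[1] = 2×1 + -3×2 = -4; c[2] = 2×1 + -3×1 + 3×2 = 5; c[3] = -3×1 + 3×1 = 0; c[4] = 3×1 = 3. Result coefficients: [4, -4, 5, 0, 3] → 4 - 4s + 5s^2 + 3s^4

4 - 4s + 5s^2 + 3s^4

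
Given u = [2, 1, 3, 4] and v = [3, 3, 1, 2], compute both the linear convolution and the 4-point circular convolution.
Linear: y_lin[0] = 2×3 = 6; y_lin[1] = 2×3 + 1×3 = 9; y_lin[2] = 2×1 + 1×3 + 3×3 = 14; y_lin[3] = 2×2 + 1×1 + 3×3 + 4×3 = 26; y_lin[4] = 1×2 + 3×1 + 4×3 = 17; y_lin[5] = 3×2 + 4×1 = 10; y_lin[6] = 4×2 = 8 → [6, 9, 14, 26, 17, 10, 8]. Circular (length 4): y[0] = 2×3 + 1×2 + 3×1 + 4×3 = 23; y[1] = 2×3 + 1×3 + 3×2 + 4×1 = 19; y[2] = 2×1 + 1×3 + 3×3 + 4×2 = 22; y[3] = 2×2 + 1×1 + 3×3 + 4×3 = 26 → [23, 19, 22, 26]

Linear: [6, 9, 14, 26, 17, 10, 8], Circular: [23, 19, 22, 26]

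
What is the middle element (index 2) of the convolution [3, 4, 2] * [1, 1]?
Use y[k] = Σ_i a[i]·b[k-i] at k=2. y[2] = 4×1 + 2×1 = 6

6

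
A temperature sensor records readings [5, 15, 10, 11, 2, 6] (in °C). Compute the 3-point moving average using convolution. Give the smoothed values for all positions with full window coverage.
3-point moving average kernel = [1, 1, 1]. Apply in 'valid' mode (full window coverage): avg[0] = (5 + 15 + 10) / 3 = 10.0; avg[1] = (15 + 10 + 11) / 3 = 12.0; avg[2] = (10 + 11 + 2) / 3 = 7.67; avg[3] = (11 + 2 + 6) / 3 = 6.33. Smoothed values: [10.0, 12.0, 7.67, 6.33]

[10.0, 12.0, 7.67, 6.33]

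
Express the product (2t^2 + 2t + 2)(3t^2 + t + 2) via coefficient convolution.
Ascending coefficients: a = [2, 2, 2], b = [2, 1, 3]. c[0] = 2×2 = 4; c[1] = 2×1 + 2×2 = 6; c[2] = 2×3 + 2×1 + 2×2 = 12; c[3] = 2×3 + 2×1 = 8; c[4] = 2×3 = 6. Result coefficients: [4, 6, 12, 8, 6] → 6t^4 + 8t^3 + 12t^2 + 6t + 4

6t^4 + 8t^3 + 12t^2 + 6t + 4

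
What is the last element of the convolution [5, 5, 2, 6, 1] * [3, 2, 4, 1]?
Use y[k] = Σ_i a[i]·b[k-i] at k=7. y[7] = 1×1 = 1

1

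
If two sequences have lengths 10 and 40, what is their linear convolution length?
Linear/full convolution length: m + n - 1 = 10 + 40 - 1 = 49

49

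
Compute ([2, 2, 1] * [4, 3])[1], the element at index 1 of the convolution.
Use y[k] = Σ_i a[i]·b[k-i] at k=1. y[1] = 2×3 + 2×4 = 14

14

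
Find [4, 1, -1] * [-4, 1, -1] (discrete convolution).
y[0] = 4×-4 = -16; y[1] = 4×1 + 1×-4 = 0; y[2] = 4×-1 + 1×1 + -1×-4 = 1; y[3] = 1×-1 + -1×1 = -2; y[4] = -1×-1 = 1

[-16, 0, 1, -2, 1]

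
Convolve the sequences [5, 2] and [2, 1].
y[0] = 5×2 = 10; y[1] = 5×1 + 2×2 = 9; y[2] = 2×1 = 2

[10, 9, 2]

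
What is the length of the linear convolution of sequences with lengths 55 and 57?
Linear/full convolution length: m + n - 1 = 55 + 57 - 1 = 111

111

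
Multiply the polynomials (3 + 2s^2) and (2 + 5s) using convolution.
Ascending coefficients: a = [3, 0, 2], b = [2, 5]. c[0] = 3×2 = 6; c[1] = 3×5 + 0×2 = 15; c[2] = 0×5 + 2×2 = 4; c[3] = 2×5 = 10. Result coefficients: [6, 15, 4, 10] → 6 + 15s + 4s^2 + 10s^3

6 + 15s + 4s^2 + 10s^3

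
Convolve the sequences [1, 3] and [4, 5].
y[0] = 1×4 = 4; y[1] = 1×5 + 3×4 = 17; y[2] = 3×5 = 15

[4, 17, 15]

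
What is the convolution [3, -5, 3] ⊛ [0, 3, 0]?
y[0] = 3×0 = 0; y[1] = 3×3 + -5×0 = 9; y[2] = 3×0 + -5×3 + 3×0 = -15; y[3] = -5×0 + 3×3 = 9; y[4] = 3×0 = 0

[0, 9, -15, 9, 0]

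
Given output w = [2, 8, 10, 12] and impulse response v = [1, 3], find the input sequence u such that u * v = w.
Deconvolve w=[2, 8, 10, 12] by v=[1, 3]. Since v[0]=1, solve forward: u[0] = w[0] / 1 = 2; u[1] = (w[1] - 2×3) / 1 = 2; u[2] = (w[2] - 2×3) / 1 = 4. So u = [2, 2, 4]. Check by forward convolution: w[0] = 2×1 = 2; w[1] = 2×3 + 2×1 = 8; w[2] = 2×3 + 4×1 = 10; w[3] = 4×3 = 12

[2, 2, 4]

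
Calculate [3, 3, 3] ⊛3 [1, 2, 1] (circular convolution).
Use y[k] = Σ_j x[j]·h[(k-j) mod 3]. y[0] = 3×1 + 3×1 + 3×2 = 12; y[1] = 3×2 + 3×1 + 3×1 = 12; y[2] = 3×1 + 3×2 + 3×1 = 12. Result: [12, 12, 12]

[12, 12, 12]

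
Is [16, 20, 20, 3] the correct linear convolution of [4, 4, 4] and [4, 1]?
Recompute linear convolution of [4, 4, 4] and [4, 1]: y[0] = 4×4 = 16; y[1] = 4×1 + 4×4 = 20; y[2] = 4×1 + 4×4 = 20; y[3] = 4×1 = 4 → [16, 20, 20, 4]. Compare to given [16, 20, 20, 3]: they differ at index 3: given 3, correct 4, so answer: No

No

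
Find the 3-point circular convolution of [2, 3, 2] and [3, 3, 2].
Use y[k] = Σ_j x[j]·h[(k-j) mod 3]. y[0] = 2×3 + 3×2 + 2×3 = 18; y[1] = 2×3 + 3×3 + 2×2 = 19; y[2] = 2×2 + 3×3 + 2×3 = 19. Result: [18, 19, 19]

[18, 19, 19]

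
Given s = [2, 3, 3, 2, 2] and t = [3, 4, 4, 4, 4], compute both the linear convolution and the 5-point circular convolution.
Linear: y_lin[0] = 2×3 = 6; y_lin[1] = 2×4 + 3×3 = 17; y_lin[2] = 2×4 + 3×4 + 3×3 = 29; y_lin[3] = 2×4 + 3×4 + 3×4 + 2×3 = 38; y_lin[4] = 2×4 + 3×4 + 3×4 + 2×4 + 2×3 = 46; y_lin[5] = 3×4 + 3×4 + 2×4 + 2×4 = 40; y_lin[6] = 3×4 + 2×4 + 2×4 = 28; y_lin[7] = 2×4 + 2×4 = 16; y_lin[8] = 2×4 = 8 → [6, 17, 29, 38, 46, 40, 28, 16, 8]. Circular (length 5): y[0] = 2×3 + 3×4 + 3×4 + 2×4 + 2×4 = 46; y[1] = 2×4 + 3×3 + 3×4 + 2×4 + 2×4 = 45; y[2] = 2×4 + 3×4 + 3×3 + 2×4 + 2×4 = 45; y[3] = 2×4 + 3×4 + 3×4 + 2×3 + 2×4 = 46; y[4] = 2×4 + 3×4 + 3×4 + 2×4 + 2×3 = 46 → [46, 45, 45, 46, 46]

Linear: [6, 17, 29, 38, 46, 40, 28, 16, 8], Circular: [46, 45, 45, 46, 46]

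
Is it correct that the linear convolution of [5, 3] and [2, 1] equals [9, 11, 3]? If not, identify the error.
Recompute linear convolution of [5, 3] and [2, 1]: y[0] = 5×2 = 10; y[1] = 5×1 + 3×2 = 11; y[2] = 3×1 = 3 → [10, 11, 3]. Compare to given [9, 11, 3]: they differ at index 0: given 9, correct 10, so answer: No

No. Error at index 0: given 9, correct 10.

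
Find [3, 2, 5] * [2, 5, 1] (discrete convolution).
y[0] = 3×2 = 6; y[1] = 3×5 + 2×2 = 19; y[2] = 3×1 + 2×5 + 5×2 = 23; y[3] = 2×1 + 5×5 = 27; y[4] = 5×1 = 5

[6, 19, 23, 27, 5]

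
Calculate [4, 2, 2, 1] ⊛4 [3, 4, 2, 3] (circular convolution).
Use y[k] = Σ_j f[j]·g[(k-j) mod 4]. y[0] = 4×3 + 2×3 + 2×2 + 1×4 = 26; y[1] = 4×4 + 2×3 + 2×3 + 1×2 = 30; y[2] = 4×2 + 2×4 + 2×3 + 1×3 = 25; y[3] = 4×3 + 2×2 + 2×4 + 1×3 = 27. Result: [26, 30, 25, 27]

[26, 30, 25, 27]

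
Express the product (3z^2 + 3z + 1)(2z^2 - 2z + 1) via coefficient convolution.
Ascending coefficients: a = [1, 3, 3], b = [1, -2, 2]. c[0] = 1×1 = 1; c[1] = 1×-2 + 3×1 = 1; c[2] = 1×2 + 3×-2 + 3×1 = -1; c[3] = 3×2 + 3×-2 = 0; c[4] = 3×2 = 6. Result coefficients: [1, 1, -1, 0, 6] → 6z^4 - z^2 + z + 1

6z^4 - z^2 + z + 1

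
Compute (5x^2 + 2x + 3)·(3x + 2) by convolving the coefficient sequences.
Ascending coefficients: a = [3, 2, 5], b = [2, 3]. c[0] = 3×2 = 6; c[1] = 3×3 + 2×2 = 13; c[2] = 2×3 + 5×2 = 16; c[3] = 5×3 = 15. Result coefficients: [6, 13, 16, 15] → 15x^3 + 16x^2 + 13x + 6

15x^3 + 16x^2 + 13x + 6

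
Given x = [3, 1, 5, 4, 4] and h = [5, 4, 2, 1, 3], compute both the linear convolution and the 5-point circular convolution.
Linear: y_lin[0] = 3×5 = 15; y_lin[1] = 3×4 + 1×5 = 17; y_lin[2] = 3×2 + 1×4 + 5×5 = 35; y_lin[3] = 3×1 + 1×2 + 5×4 + 4×5 = 45; y_lin[4] = 3×3 + 1×1 + 5×2 + 4×4 + 4×5 = 56; y_lin[5] = 1×3 + 5×1 + 4×2 + 4×4 = 32; y_lin[6] = 5×3 + 4×1 + 4×2 = 27; y_lin[7] = 4×3 + 4×1 = 16; y_lin[8] = 4×3 = 12 → [15, 17, 35, 45, 56, 32, 27, 16, 12]. Circular (length 5): y[0] = 3×5 + 1×3 + 5×1 + 4×2 + 4×4 = 47; y[1] = 3×4 + 1×5 + 5×3 + 4×1 + 4×2 = 44; y[2] = 3×2 + 1×4 + 5×5 + 4×3 + 4×1 = 51; y[3] = 3×1 + 1×2 + 5×4 + 4×5 + 4×3 = 57; y[4] = 3×3 + 1×1 + 5×2 + 4×4 + 4×5 = 56 → [47, 44, 51, 57, 56]

Linear: [15, 17, 35, 45, 56, 32, 27, 16, 12], Circular: [47, 44, 51, 57, 56]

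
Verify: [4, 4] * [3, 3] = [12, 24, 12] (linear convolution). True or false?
Recompute linear convolution of [4, 4] and [3, 3]: y[0] = 4×3 = 12; y[1] = 4×3 + 4×3 = 24; y[2] = 4×3 = 12 → [12, 24, 12]. Given [12, 24, 12] matches, so answer: Yes

Yes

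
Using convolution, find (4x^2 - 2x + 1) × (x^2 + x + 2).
Ascending coefficients: a = [1, -2, 4], b = [2, 1, 1]. c[0] = 1×2 = 2; c[1] = 1×1 + -2×2 = -3; c[2] = 1×1 + -2×1 + 4×2 = 7; c[3] = -2×1 + 4×1 = 2; c[4] = 4×1 = 4. Result coefficients: [2, -3, 7, 2, 4] → 4x^4 + 2x^3 + 7x^2 - 3x + 2

4x^4 + 2x^3 + 7x^2 - 3x + 2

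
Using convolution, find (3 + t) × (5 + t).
Ascending coefficients: a = [3, 1], b = [5, 1]. c[0] = 3×5 = 15; c[1] = 3×1 + 1×5 = 8; c[2] = 1×1 = 1. Result coefficients: [15, 8, 1] → 15 + 8t + t^2

15 + 8t + t^2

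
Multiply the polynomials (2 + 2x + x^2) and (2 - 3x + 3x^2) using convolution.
Ascending coefficients: a = [2, 2, 1], b = [2, -3, 3]. c[0] = 2×2 = 4; c[1] = 2×-3 + 2×2 = -2; c[2] = 2×3 + 2×-3 + 1×2 = 2; c[3] = 2×3 + 1×-3 = 3; c[4] = 1×3 = 3. Result coefficients: [4, -2, 2, 3, 3] → 4 - 2x + 2x^2 + 3x^3 + 3x^4

4 - 2x + 2x^2 + 3x^3 + 3x^4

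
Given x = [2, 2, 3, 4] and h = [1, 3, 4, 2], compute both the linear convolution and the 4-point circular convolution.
Linear: y_lin[0] = 2×1 = 2; y_lin[1] = 2×3 + 2×1 = 8; y_lin[2] = 2×4 + 2×3 + 3×1 = 17; y_lin[3] = 2×2 + 2×4 + 3×3 + 4×1 = 25; y_lin[4] = 2×2 + 3×4 + 4×3 = 28; y_lin[5] = 3×2 + 4×4 = 22; y_lin[6] = 4×2 = 8 → [2, 8, 17, 25, 28, 22, 8]. Circular (length 4): y[0] = 2×1 + 2×2 + 3×4 + 4×3 = 30; y[1] = 2×3 + 2×1 + 3×2 + 4×4 = 30; y[2] = 2×4 + 2×3 + 3×1 + 4×2 = 25; y[3] = 2×2 + 2×4 + 3×3 + 4×1 = 25 → [30, 30, 25, 25]

Linear: [2, 8, 17, 25, 28, 22, 8], Circular: [30, 30, 25, 25]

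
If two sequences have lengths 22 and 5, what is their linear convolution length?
Linear/full convolution length: m + n - 1 = 22 + 5 - 1 = 26

26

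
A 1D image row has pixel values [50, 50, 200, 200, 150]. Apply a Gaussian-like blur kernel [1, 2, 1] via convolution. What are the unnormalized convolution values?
Convolve image row [50, 50, 200, 200, 150] with kernel [1, 2, 1]: y[0] = 50×1 = 50; y[1] = 50×2 + 50×1 = 150; y[2] = 50×1 + 50×2 + 200×1 = 350; y[3] = 50×1 + 200×2 + 200×1 = 650; y[4] = 200×1 + 200×2 + 150×1 = 750; y[5] = 200×1 + 150×2 = 500; y[6] = 150×1 = 150 → [50, 150, 350, 650, 750, 500, 150]. Normalization factor = sum(kernel) = 4.

[50, 150, 350, 650, 750, 500, 150]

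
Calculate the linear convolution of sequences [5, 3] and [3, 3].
y[0] = 5×3 = 15; y[1] = 5×3 + 3×3 = 24; y[2] = 3×3 = 9

[15, 24, 9]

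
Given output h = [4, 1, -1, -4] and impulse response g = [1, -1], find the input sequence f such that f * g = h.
Deconvolve h=[4, 1, -1, -4] by g=[1, -1]. Since g[0]=1, solve forward: f[0] = h[0] / 1 = 4; f[1] = (h[1] - 4×-1) / 1 = 5; f[2] = (h[2] - 5×-1) / 1 = 4. So f = [4, 5, 4]. Check by forward convolution: h[0] = 4×1 = 4; h[1] = 4×-1 + 5×1 = 1; h[2] = 5×-1 + 4×1 = -1; h[3] = 4×-1 = -4

[4, 5, 4]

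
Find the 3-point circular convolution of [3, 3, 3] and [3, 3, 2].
Use y[k] = Σ_j u[j]·v[(k-j) mod 3]. y[0] = 3×3 + 3×2 + 3×3 = 24; y[1] = 3×3 + 3×3 + 3×2 = 24; y[2] = 3×2 + 3×3 + 3×3 = 24. Result: [24, 24, 24]

[24, 24, 24]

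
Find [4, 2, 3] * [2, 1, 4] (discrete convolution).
y[0] = 4×2 = 8; y[1] = 4×1 + 2×2 = 8; y[2] = 4×4 + 2×1 + 3×2 = 24; y[3] = 2×4 + 3×1 = 11; y[4] = 3×4 = 12

[8, 8, 24, 11, 12]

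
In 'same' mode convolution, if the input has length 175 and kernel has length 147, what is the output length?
'Same' mode returns an output with the same length as the input: 175

175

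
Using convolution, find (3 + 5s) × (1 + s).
Ascending coefficients: a = [3, 5], b = [1, 1]. c[0] = 3×1 = 3; c[1] = 3×1 + 5×1 = 8; c[2] = 5×1 = 5. Result coefficients: [3, 8, 5] → 3 + 8s + 5s^2

3 + 8s + 5s^2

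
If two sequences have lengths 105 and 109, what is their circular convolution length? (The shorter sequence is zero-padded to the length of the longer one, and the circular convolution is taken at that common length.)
Circular convolution (zero-padding the shorter input) has length max(m, n) = max(105, 109) = 109

109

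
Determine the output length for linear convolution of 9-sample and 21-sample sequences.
Linear/full convolution length: m + n - 1 = 9 + 21 - 1 = 29

29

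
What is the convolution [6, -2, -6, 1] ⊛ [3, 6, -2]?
y[0] = 6×3 = 18; y[1] = 6×6 + -2×3 = 30; y[2] = 6×-2 + -2×6 + -6×3 = -42; y[3] = -2×-2 + -6×6 + 1×3 = -29; y[4] = -6×-2 + 1×6 = 18; y[5] = 1×-2 = -2

[18, 30, -42, -29, 18, -2]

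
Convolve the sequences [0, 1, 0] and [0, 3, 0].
y[0] = 0×0 = 0; y[1] = 0×3 + 1×0 = 0; y[2] = 0×0 + 1×3 + 0×0 = 3; y[3] = 1×0 + 0×3 = 0; y[4] = 0×0 = 0

[0, 0, 3, 0, 0]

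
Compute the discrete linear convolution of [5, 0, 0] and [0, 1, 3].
y[0] = 5×0 = 0; y[1] = 5×1 + 0×0 = 5; y[2] = 5×3 + 0×1 + 0×0 = 15; y[3] = 0×3 + 0×1 = 0; y[4] = 0×3 = 0

[0, 5, 15, 0, 0]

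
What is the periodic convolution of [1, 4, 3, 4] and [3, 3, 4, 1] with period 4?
Use y[k] = Σ_j s[j]·t[(k-j) mod 4]. y[0] = 1×3 + 4×1 + 3×4 + 4×3 = 31; y[1] = 1×3 + 4×3 + 3×1 + 4×4 = 34; y[2] = 1×4 + 4×3 + 3×3 + 4×1 = 29; y[3] = 1×1 + 4×4 + 3×3 + 4×3 = 38. Result: [31, 34, 29, 38]

[31, 34, 29, 38]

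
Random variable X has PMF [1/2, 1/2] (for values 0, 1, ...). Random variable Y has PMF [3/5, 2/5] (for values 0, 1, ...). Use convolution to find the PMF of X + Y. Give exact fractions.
P(X+Y=k) = Σ_i P(X=i)·P(Y=k-i) — a convolution of [1/2, 1/2] and [3/5, 2/5]. P(X+Y=0) = (1/2)×(3/5) = 3/10; P(X+Y=1) = (1/2)×(2/5) + (1/2)×(3/5) = 1/5 + 3/10 = 1/2; P(X+Y=2) = (1/2)×(2/5) = 1/5. PMF: [3/10, 1/2, 1/5] (sums to 1 ✓)

[3/10, 1/2, 1/5]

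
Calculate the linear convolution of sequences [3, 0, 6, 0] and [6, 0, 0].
y[0] = 3×6 = 18; y[1] = 3×0 + 0×6 = 0; y[2] = 3×0 + 0×0 + 6×6 = 36; y[3] = 0×0 + 6×0 + 0×6 = 0; y[4] = 6×0 + 0×0 = 0; y[5] = 0×0 = 0

[18, 0, 36, 0, 0, 0]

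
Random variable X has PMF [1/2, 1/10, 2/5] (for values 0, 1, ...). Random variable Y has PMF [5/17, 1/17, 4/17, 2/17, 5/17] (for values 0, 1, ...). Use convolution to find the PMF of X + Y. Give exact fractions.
P(X+Y=k) = Σ_i P(X=i)·P(Y=k-i) — a convolution of [1/2, 1/10, 2/5] and [5/17, 1/17, 4/17, 2/17, 5/17]. P(X+Y=0) = (1/2)×(5/17) = 5/34; P(X+Y=1) = (1/2)×(1/17) + (1/10)×(5/17) = 1/34 + 1/34 = 1/17; P(X+Y=2) = (1/2)×(4/17) + (1/10)×(1/17) + (2/5)×(5/17) = 2/17 + 1/170 + 2/17 = 41/170; P(X+Y=3) = (1/2)×(2/17) + (1/10)×(4/17) + (2/5)×(1/17) = 1/17 + 2/85 + 2/85 = 9/85; P(X+Y=4) = (1/2)×(5/17) + (1/10)×(2/17) + (2/5)×(4/17) = 5/34 + 1/85 + 8/85 = 43/170; P(X+Y=5) = (1/10)×(5/17) + (2/5)×(2/17) = 1/34 + 4/85 = 13/170; P(X+Y=6) = (2/5)×(5/17) = 2/17. PMF: [5/34, 1/17, 41/170, 9/85, 43/170, 13/170, 2/17] (sums to 1 ✓)

[5/34, 1/17, 41/170, 9/85, 43/170, 13/170, 2/17]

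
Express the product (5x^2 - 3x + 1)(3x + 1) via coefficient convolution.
Ascending coefficients: a = [1, -3, 5], b = [1, 3]. c[0] = 1×1 = 1; c[1] = 1×3 + -3×1 = 0; c[2] = -3×3 + 5×1 = -4; c[3] = 5×3 = 15. Result coefficients: [1, 0, -4, 15] → 15x^3 - 4x^2 + 1

15x^3 - 4x^2 + 1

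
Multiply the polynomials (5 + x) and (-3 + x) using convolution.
Ascending coefficients: a = [5, 1], b = [-3, 1]. c[0] = 5×-3 = -15; c[1] = 5×1 + 1×-3 = 2; c[2] = 1×1 = 1. Result coefficients: [-15, 2, 1] → -15 + 2x + x^2

-15 + 2x + x^2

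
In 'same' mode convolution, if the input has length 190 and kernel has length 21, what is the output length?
'Same' mode returns an output with the same length as the input: 190

190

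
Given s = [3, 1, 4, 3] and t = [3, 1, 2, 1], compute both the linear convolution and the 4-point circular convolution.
Linear: y_lin[0] = 3×3 = 9; y_lin[1] = 3×1 + 1×3 = 6; y_lin[2] = 3×2 + 1×1 + 4×3 = 19; y_lin[3] = 3×1 + 1×2 + 4×1 + 3×3 = 18; y_lin[4] = 1×1 + 4×2 + 3×1 = 12; y_lin[5] = 4×1 + 3×2 = 10; y_lin[6] = 3×1 = 3 → [9, 6, 19, 18, 12, 10, 3]. Circular (length 4): y[0] = 3×3 + 1×1 + 4×2 + 3×1 = 21; y[1] = 3×1 + 1×3 + 4×1 + 3×2 = 16; y[2] = 3×2 + 1×1 + 4×3 + 3×1 = 22; y[3] = 3×1 + 1×2 + 4×1 + 3×3 = 18 → [21, 16, 22, 18]

Linear: [9, 6, 19, 18, 12, 10, 3], Circular: [21, 16, 22, 18]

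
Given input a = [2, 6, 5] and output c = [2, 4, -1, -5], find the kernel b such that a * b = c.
Output length 4 = len(a) + len(b) - 1 ⇒ len(b) = 2. Solve b forward using b[k] = (c[k] - Σ_{i≥1} a[i]·b[k-i]) / a[0]: b[0] = c[0] / a[0] = 2 / 2 = 1; b[1] = (c[1] - 6×1) / a[0] = (4 - 6×1) / 2 = -1. So b = [1, -1]. Forward-check [2, 6, 5] * [1, -1]: c[0] = 2×1 = 2; c[1] = 2×-1 + 6×1 = 4; c[2] = 6×-1 + 5×1 = -1; c[3] = 5×-1 = -5 → [2, 4, -1, -5] ✓

[1, -1]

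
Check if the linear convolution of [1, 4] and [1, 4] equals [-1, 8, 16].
Recompute linear convolution of [1, 4] and [1, 4]: y[0] = 1×1 = 1; y[1] = 1×4 + 4×1 = 8; y[2] = 4×4 = 16 → [1, 8, 16]. Compare to given [-1, 8, 16]: they differ at index 0: given -1, correct 1, so answer: No

No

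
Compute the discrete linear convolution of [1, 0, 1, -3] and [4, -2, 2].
y[0] = 1×4 = 4; y[1] = 1×-2 + 0×4 = -2; y[2] = 1×2 + 0×-2 + 1×4 = 6; y[3] = 0×2 + 1×-2 + -3×4 = -14; y[4] = 1×2 + -3×-2 = 8; y[5] = -3×2 = -6

[4, -2, 6, -14, 8, -6]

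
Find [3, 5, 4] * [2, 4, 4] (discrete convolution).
y[0] = 3×2 = 6; y[1] = 3×4 + 5×2 = 22; y[2] = 3×4 + 5×4 + 4×2 = 40; y[3] = 5×4 + 4×4 = 36; y[4] = 4×4 = 16

[6, 22, 40, 36, 16]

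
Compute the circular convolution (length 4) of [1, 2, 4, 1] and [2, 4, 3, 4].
Use y[k] = Σ_j f[j]·g[(k-j) mod 4]. y[0] = 1×2 + 2×4 + 4×3 + 1×4 = 26; y[1] = 1×4 + 2×2 + 4×4 + 1×3 = 27; y[2] = 1×3 + 2×4 + 4×2 + 1×4 = 23; y[3] = 1×4 + 2×3 + 4×4 + 1×2 = 28. Result: [26, 27, 23, 28]

[26, 27, 23, 28]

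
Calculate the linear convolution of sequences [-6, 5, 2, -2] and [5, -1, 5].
y[0] = -6×5 = -30; y[1] = -6×-1 + 5×5 = 31; y[2] = -6×5 + 5×-1 + 2×5 = -25; y[3] = 5×5 + 2×-1 + -2×5 = 13; y[4] = 2×5 + -2×-1 = 12; y[5] = -2×5 = -10

[-30, 31, -25, 13, 12, -10]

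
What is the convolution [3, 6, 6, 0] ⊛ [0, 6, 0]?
y[0] = 3×0 = 0; y[1] = 3×6 + 6×0 = 18; y[2] = 3×0 + 6×6 + 6×0 = 36; y[3] = 6×0 + 6×6 + 0×0 = 36; y[4] = 6×0 + 0×6 = 0; y[5] = 0×0 = 0

[0, 18, 36, 36, 0, 0]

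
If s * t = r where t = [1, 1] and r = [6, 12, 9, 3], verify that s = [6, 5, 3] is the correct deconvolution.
Forward-compute [6, 5, 3] * [1, 1]: r[0] = 6×1 = 6; r[1] = 6×1 + 5×1 = 11; r[2] = 5×1 + 3×1 = 8; r[3] = 3×1 = 3 → [6, 11, 8, 3]. Does not match given r = [6, 12, 9, 3].

Not verified. [6, 5, 3] * [1, 1] = [6, 11, 8, 3], which differs from [6, 12, 9, 3] at index 1.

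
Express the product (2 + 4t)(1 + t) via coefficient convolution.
Ascending coefficients: a = [2, 4], b = [1, 1]. c[0] = 2×1 = 2; c[1] = 2×1 + 4×1 = 6; c[2] = 4×1 = 4. Result coefficients: [2, 6, 4] → 2 + 6t + 4t^2

2 + 6t + 4t^2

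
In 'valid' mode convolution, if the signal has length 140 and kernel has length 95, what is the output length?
'Valid' mode counts only positions where the kernel fully overlaps the signal: m - n + 1 = 140 - 95 + 1 = 46

46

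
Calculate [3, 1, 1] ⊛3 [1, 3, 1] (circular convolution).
Use y[k] = Σ_j f[j]·g[(k-j) mod 3]. y[0] = 3×1 + 1×1 + 1×3 = 7; y[1] = 3×3 + 1×1 + 1×1 = 11; y[2] = 3×1 + 1×3 + 1×1 = 7. Result: [7, 11, 7]

[7, 11, 7]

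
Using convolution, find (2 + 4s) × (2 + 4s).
Ascending coefficients: a = [2, 4], b = [2, 4]. c[0] = 2×2 = 4; c[1] = 2×4 + 4×2 = 16; c[2] = 4×4 = 16. Result coefficients: [4, 16, 16] → 4 + 16s + 16s^2

4 + 16s + 16s^2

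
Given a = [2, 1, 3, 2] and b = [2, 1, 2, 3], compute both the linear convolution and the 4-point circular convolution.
Linear: y_lin[0] = 2×2 = 4; y_lin[1] = 2×1 + 1×2 = 4; y_lin[2] = 2×2 + 1×1 + 3×2 = 11; y_lin[3] = 2×3 + 1×2 + 3×1 + 2×2 = 15; y_lin[4] = 1×3 + 3×2 + 2×1 = 11; y_lin[5] = 3×3 + 2×2 = 13; y_lin[6] = 2×3 = 6 → [4, 4, 11, 15, 11, 13, 6]. Circular (length 4): y[0] = 2×2 + 1×3 + 3×2 + 2×1 = 15; y[1] = 2×1 + 1×2 + 3×3 + 2×2 = 17; y[2] = 2×2 + 1×1 + 3×2 + 2×3 = 17; y[3] = 2×3 + 1×2 + 3×1 + 2×2 = 15 → [15, 17, 17, 15]

Linear: [4, 4, 11, 15, 11, 13, 6], Circular: [15, 17, 17, 15]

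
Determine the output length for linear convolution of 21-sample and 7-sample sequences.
Linear/full convolution length: m + n - 1 = 21 + 7 - 1 = 27

27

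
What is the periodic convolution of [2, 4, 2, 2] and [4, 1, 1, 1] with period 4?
Use y[k] = Σ_j x[j]·h[(k-j) mod 4]. y[0] = 2×4 + 4×1 + 2×1 + 2×1 = 16; y[1] = 2×1 + 4×4 + 2×1 + 2×1 = 22; y[2] = 2×1 + 4×1 + 2×4 + 2×1 = 16; y[3] = 2×1 + 4×1 + 2×1 + 2×4 = 16. Result: [16, 22, 16, 16]

[16, 22, 16, 16]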